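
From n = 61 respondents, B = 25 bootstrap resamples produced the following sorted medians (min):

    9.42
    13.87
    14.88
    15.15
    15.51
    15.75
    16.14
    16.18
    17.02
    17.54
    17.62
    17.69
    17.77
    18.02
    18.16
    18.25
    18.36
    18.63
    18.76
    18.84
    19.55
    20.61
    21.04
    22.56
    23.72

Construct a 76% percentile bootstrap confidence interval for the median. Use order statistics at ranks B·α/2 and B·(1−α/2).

(14.88, 20.61)

α = 0.24; lower rank = 25 × 0.120 = 3; upper rank = 25 × 0.880 = 22.
The 3rd smallest replicate is 14.88; the 22nd is 20.61.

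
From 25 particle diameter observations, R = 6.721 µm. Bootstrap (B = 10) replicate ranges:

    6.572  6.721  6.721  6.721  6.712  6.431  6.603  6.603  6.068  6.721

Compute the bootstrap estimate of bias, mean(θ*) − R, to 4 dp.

mean(θ*) = (6.572 + 6.721 + 6.721 + 6.721 + 6.712 + 6.431 + 6.603 + 6.603 + 6.068 + 6.721) / 10 = 6.58730
bias = 6.58730 − 6.721

bias = −0.1337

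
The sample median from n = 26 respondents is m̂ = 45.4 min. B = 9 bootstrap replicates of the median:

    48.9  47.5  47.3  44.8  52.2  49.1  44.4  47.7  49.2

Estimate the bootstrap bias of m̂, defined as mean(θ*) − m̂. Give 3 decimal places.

bias = +2.500

mean(θ*) = (48.9 + 47.5 + 47.3 + 44.8 + 52.2 + 49.1 + 44.4 + 47.7 + 49.2) / 9 = 47.9000
bias = 47.9000 − 45.4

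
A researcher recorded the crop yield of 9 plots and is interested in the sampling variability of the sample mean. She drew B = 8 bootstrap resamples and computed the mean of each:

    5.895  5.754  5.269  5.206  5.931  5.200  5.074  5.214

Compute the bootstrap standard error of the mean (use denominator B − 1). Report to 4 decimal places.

SE* = 0.3532

Bootstrap SE is the standard deviation of the 8 replicate means.
Mean of replicates: (5.895 + 5.754 + 5.269 + 5.206 + 5.931 + 5.200 + 5.074 + 5.214) / 8 = 43.54300 / 8 = 5.44287
Sum of squared deviations: (+0.45212)² + (+0.31112)² + (−0.17387)² + (−0.23687)² + (+0.48813)² + (−0.24287)² + (−0.36888)² + (−0.22887)² = 0.87326
Variance = 0.87326 / 7 = 0.12475
SE* = √0.12475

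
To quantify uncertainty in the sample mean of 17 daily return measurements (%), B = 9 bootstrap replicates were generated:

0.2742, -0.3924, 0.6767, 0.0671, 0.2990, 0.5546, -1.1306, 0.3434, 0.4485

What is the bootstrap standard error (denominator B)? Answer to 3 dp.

SE* = 0.531

Bootstrap SE is the standard deviation of the 9 replicate means.
Mean of replicates: (0.2742 + (-0.3924) + 0.6767 + 0.0671 + 0.2990 + 0.5546 + (-1.1306) + 0.3434 + 0.4485) / 9 = 1.14050 / 9 = 0.12672
Sum of squared deviations: (+0.14748)² + (−0.51912)² + (+0.54998)² + (−0.05962)² + (+0.17228)² + (+0.42788)² + (−1.25732)² + (+0.21668)² + (+0.32178)² = 2.54138
Variance = 2.54138 / 9 = 0.28238
SE* = √0.28238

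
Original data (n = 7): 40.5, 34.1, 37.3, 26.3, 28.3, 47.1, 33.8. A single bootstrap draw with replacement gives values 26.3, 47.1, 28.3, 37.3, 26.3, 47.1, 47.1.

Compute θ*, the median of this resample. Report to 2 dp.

θ* = 37.30

Sorted: 26.3, 26.3, 28.3, 37.3, 47.1, 47.1, 47.1
Median = middle value = 37.30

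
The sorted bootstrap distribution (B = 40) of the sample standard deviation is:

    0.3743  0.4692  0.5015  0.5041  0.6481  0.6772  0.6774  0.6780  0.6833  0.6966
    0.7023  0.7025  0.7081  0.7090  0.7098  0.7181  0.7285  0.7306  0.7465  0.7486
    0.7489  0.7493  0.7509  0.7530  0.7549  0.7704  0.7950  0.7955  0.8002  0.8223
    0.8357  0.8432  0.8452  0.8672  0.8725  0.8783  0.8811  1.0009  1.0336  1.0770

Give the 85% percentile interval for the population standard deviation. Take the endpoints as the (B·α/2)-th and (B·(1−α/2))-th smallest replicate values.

(0.5015, 0.8811)

α = 0.15; lower rank = 40 × 0.075 = 3; upper rank = 40 × 0.925 = 37.
The 3rd smallest replicate is 0.5015; the 37th is 0.8811.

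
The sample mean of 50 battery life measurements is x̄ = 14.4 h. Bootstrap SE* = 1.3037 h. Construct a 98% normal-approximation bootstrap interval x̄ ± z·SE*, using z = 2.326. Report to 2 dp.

Margin = 2.326 × 1.3037 = 3.032
Interval: 14.4 ± 3.032

(11.37, 17.43)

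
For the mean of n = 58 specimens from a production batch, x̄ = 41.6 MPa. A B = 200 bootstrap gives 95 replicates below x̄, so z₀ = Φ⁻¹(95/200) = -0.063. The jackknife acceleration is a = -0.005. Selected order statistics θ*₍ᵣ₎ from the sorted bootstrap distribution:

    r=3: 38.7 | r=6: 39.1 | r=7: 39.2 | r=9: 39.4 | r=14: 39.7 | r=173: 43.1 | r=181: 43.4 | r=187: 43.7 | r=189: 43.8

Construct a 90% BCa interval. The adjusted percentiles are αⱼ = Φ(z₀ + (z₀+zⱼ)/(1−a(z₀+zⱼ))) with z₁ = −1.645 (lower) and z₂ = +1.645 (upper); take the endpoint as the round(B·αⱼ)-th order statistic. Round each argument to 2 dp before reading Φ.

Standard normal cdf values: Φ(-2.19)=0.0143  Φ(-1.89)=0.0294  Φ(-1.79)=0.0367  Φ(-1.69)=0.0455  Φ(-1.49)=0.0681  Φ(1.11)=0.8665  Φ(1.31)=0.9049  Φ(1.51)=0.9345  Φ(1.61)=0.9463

(39.2, 43.7)

Lower: z₀ + z₁ = -0.063 + (-1.645) = -1.708; 1 − a(z₀+z₁) = 1 − (-0.005)(-1.708) = 0.9915; argument = -0.063 + (-1.708)/0.9915 = -1.7857 → -1.79.
α₁ = Φ(-1.79) = 0.0367; rank = round(200 × 0.0367) = 7; θ*₍7₎ = 39.2.
Upper: z₀ + z₂ = 1.582; 1 − a(z₀+z₂) = 1.0079; argument = 1.5066 → 1.51; α₂ = 0.9345; rank = 187; θ*₍187₎ = 43.7.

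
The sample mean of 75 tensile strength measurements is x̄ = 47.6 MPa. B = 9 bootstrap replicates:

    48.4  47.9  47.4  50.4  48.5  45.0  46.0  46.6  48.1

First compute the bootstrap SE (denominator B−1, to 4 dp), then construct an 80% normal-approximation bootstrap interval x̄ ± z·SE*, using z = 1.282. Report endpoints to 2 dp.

Mean of replicates = 47.5889; sum of squared deviations = 19.9889; SE* = √(19.9889/8) = 1.5807
Margin = 1.282 × 1.5807 = 2.026
Interval: 47.6 ± 2.026

(45.57, 49.63)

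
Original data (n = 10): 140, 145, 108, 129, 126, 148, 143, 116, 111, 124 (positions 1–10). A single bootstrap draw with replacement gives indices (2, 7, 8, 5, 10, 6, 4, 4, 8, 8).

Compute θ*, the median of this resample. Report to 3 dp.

θ* = 127.500

Resample values: 145, 143, 116, 126, 124, 148, 129, 129, 116, 116.
Sorted: 116, 116, 116, 124, 126, 129, 129, 143, 145, 148
Median = average of the two middle values = 127.500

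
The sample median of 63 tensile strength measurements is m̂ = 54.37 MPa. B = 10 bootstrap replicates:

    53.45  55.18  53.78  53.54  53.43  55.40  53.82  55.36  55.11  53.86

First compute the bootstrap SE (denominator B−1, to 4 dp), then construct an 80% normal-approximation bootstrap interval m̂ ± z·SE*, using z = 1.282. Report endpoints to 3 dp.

(53.279, 55.461)

Mean of replicates = 54.2930; sum of squared deviations = 6.5150; SE* = √(6.5150/9) = 0.8508
Margin = 1.282 × 0.8508 = 1.0907
Interval: 54.37 ± 1.0907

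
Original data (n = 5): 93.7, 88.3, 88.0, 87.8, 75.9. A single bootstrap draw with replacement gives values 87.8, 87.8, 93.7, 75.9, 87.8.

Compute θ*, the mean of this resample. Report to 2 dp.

Mean = (87.8 + 87.8 + 93.7 + 75.9 + 87.8) / 5 = 433.00 / 5 = 86.60

θ* = 86.60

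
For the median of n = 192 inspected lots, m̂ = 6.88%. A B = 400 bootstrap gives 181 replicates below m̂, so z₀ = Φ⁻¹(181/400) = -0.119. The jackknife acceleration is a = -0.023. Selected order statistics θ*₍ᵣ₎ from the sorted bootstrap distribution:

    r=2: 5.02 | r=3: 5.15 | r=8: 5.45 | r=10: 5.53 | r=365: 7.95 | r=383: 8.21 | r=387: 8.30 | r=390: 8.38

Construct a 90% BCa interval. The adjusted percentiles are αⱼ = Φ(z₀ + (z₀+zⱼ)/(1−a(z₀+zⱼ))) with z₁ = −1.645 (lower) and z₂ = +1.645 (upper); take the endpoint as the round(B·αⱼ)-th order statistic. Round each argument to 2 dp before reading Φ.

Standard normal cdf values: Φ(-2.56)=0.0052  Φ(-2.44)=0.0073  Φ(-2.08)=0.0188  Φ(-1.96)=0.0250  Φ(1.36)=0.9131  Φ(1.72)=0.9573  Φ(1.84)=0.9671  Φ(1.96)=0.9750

Lower: z₀ + z₁ = -0.119 + (-1.645) = -1.764; 1 − a(z₀+z₁) = 1 − (-0.023)(-1.764) = 0.9594; argument = -0.119 + (-1.764)/0.9594 = -1.9576 → -1.96.
α₁ = Φ(-1.96) = 0.0250; rank = round(400 × 0.0250) = 10; θ*₍10₎ = 5.53.
Upper: z₀ + z₂ = 1.526; 1 − a(z₀+z₂) = 1.0351; argument = 1.3553 → 1.36; α₂ = 0.9131; rank = 365; θ*₍365₎ = 7.95.

(5.53, 7.95)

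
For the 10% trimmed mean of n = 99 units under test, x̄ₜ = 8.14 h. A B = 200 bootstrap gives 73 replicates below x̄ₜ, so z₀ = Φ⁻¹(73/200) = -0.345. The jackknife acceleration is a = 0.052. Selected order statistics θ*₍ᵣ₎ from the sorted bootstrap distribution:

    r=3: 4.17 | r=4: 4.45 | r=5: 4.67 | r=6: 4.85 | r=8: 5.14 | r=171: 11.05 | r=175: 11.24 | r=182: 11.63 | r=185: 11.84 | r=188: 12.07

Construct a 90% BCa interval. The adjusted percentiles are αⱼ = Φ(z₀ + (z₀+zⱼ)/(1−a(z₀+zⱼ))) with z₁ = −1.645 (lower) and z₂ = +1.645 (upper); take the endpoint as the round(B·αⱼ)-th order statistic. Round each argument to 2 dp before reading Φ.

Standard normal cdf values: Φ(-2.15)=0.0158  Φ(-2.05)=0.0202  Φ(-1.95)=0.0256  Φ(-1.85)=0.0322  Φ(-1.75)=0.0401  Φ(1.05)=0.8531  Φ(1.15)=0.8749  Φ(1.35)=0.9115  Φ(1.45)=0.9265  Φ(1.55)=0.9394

Lower: z₀ + z₁ = -0.345 + (-1.645) = -1.990; 1 − a(z₀+z₁) = 1 − (0.052)(-1.990) = 1.1035; argument = -0.345 + (-1.990)/1.1035 = -2.1484 → -2.15.
α₁ = Φ(-2.15) = 0.0158; rank = round(200 × 0.0158) = 3; θ*₍3₎ = 4.17.
Upper: z₀ + z₂ = 1.300; 1 − a(z₀+z₂) = 0.9324; argument = 1.0493 → 1.05; α₂ = 0.8531; rank = 171; θ*₍171₎ = 11.05.

(4.17, 11.05)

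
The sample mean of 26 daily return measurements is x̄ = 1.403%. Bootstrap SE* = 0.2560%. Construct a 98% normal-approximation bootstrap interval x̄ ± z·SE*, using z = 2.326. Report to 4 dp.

(0.8075, 1.9985)

Margin = 2.326 × 0.2560 = 0.59546
Interval: 1.403 ± 0.59546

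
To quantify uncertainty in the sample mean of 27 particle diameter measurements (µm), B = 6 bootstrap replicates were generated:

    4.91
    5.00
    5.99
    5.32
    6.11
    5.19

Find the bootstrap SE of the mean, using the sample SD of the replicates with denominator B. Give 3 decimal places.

Bootstrap SE is the standard deviation of the 6 replicate means.
Mean of replicates: (4.91 + 5.00 + 5.99 + 5.32 + 6.11 + 5.19) / 6 = 32.5200 / 6 = 5.4200
Sum of squared deviations: (−0.5100)² + (−0.4200)² + (+0.5700)² + (−0.1000)² + (+0.6900)² + (−0.2300)² = 1.3004
Variance = 1.3004 / 6 = 0.2167
SE* = √0.2167

SE* = 0.466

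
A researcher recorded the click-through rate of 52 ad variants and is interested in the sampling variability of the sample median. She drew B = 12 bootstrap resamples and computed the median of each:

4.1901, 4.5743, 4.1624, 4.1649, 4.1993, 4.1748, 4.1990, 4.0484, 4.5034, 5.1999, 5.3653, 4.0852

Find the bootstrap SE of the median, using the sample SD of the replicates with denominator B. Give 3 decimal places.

Bootstrap SE is the standard deviation of the 12 replicate medians.
Mean of replicates: (4.1901 + 4.5743 + 4.1624 + 4.1649 + 4.1993 + 4.1748 + 4.1990 + 4.0484 + 4.5034 + 5.1999 + 5.3653 + 4.0852) / 12 = 52.86700 / 12 = 4.40558
Sum of squared deviations: (−0.21548)² + (+0.16872)² + (−0.24318)² + (−0.24068)² + (−0.20628)² + (−0.23078)² + (−0.20658)² + (−0.35718)² + (+0.09782)² + (+0.79432)² + (+0.95972)² + (−0.32038)² = 2.12224
Variance = 2.12224 / 12 = 0.17685
SE* = √0.17685

SE* = 0.421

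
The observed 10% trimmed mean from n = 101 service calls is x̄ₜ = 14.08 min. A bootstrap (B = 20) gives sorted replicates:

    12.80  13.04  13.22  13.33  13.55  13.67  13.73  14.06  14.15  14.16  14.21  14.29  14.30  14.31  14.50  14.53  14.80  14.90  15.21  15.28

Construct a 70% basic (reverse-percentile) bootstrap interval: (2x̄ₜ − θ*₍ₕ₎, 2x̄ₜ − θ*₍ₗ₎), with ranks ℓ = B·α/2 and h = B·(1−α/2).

Percentile endpoints at ranks 3 and 17: θ*₍3₎ = 13.22, θ*₍17₎ = 14.80.
Basic interval reflects these around x̄ₜ:
  lower = 2 × 14.08 − 14.80 = 13.36
  upper = 2 × 14.08 − 13.22 = 14.94

(13.36, 14.94)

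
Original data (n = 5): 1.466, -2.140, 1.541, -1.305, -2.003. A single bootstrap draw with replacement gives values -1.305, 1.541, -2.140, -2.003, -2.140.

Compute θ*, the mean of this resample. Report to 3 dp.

θ* = -1.209

Mean = ((-1.305) + 1.541 + (-2.140) + (-2.003) + (-2.140)) / 5 = -6.0470 / 5 = -1.209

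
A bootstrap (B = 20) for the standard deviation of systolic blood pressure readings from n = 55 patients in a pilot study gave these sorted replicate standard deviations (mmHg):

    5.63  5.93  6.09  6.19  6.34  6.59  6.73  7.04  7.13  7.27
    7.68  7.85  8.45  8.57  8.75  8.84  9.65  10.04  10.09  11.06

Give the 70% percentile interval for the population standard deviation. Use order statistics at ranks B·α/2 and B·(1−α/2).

(6.09, 9.65)

α = 0.30; lower rank = 20 × 0.150 = 3; upper rank = 20 × 0.850 = 17.
The 3rd smallest replicate is 6.09; the 17th is 9.65.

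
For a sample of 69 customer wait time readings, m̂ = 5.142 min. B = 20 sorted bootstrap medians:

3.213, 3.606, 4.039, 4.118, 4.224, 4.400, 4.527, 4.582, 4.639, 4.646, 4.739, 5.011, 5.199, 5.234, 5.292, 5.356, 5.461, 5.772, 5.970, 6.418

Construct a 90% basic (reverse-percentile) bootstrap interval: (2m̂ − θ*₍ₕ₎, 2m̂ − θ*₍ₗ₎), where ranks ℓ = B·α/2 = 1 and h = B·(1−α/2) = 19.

Percentile endpoints at ranks 1 and 19: θ*₍1₎ = 3.213, θ*₍19₎ = 5.970.
Basic interval reflects these around m̂:
  lower = 2 × 5.142 − 5.970 = 4.314
  upper = 2 × 5.142 − 3.213 = 7.071

(4.314, 7.071)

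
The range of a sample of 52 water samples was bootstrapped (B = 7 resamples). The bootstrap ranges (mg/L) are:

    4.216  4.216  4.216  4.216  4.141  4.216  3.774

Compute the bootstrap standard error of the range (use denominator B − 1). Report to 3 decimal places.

Bootstrap SE is the standard deviation of the 7 replicate ranges.
Mean of replicates: (4.216 + 4.216 + 4.216 + 4.216 + 4.141 + 4.216 + 3.774) / 7 = 28.9950 / 7 = 4.1421
Sum of squared deviations: (+0.0739)² + (+0.0739)² + (+0.0739)² + (+0.0739)² + (−0.0011)² + (+0.0739)² + (−0.3681)² = 0.1628
Variance = 0.1628 / 6 = 0.0271
SE* = √0.0271

SE* = 0.165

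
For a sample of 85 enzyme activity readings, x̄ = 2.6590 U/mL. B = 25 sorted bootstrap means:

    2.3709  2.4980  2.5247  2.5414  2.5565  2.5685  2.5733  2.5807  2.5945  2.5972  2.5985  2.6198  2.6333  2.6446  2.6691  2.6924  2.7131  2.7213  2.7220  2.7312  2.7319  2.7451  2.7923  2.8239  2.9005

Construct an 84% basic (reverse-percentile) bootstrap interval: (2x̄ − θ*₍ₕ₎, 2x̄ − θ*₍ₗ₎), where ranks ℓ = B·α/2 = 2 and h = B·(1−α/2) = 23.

(2.5257, 2.8200)

Percentile endpoints at ranks 2 and 23: θ*₍2₎ = 2.4980, θ*₍23₎ = 2.7923.
Basic interval reflects these around x̄:
  lower = 2 × 2.6590 − 2.7923 = 2.5257
  upper = 2 × 2.6590 − 2.4980 = 2.8200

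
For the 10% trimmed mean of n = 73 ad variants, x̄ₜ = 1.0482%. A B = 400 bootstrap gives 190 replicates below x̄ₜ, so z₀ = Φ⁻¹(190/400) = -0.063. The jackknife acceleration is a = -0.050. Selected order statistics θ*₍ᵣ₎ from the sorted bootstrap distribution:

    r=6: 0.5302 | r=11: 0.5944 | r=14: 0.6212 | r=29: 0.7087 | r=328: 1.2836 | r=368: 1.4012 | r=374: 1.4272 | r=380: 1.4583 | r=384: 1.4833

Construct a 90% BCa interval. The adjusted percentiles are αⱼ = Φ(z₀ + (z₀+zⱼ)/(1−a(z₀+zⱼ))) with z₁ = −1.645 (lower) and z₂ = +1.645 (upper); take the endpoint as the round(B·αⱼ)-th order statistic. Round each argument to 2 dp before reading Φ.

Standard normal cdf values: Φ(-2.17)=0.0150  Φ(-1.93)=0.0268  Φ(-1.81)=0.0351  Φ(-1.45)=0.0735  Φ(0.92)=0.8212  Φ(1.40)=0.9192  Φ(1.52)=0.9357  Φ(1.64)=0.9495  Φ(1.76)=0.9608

(0.5944, 1.4012)

Lower: z₀ + z₁ = -0.063 + (-1.645) = -1.708; 1 − a(z₀+z₁) = 1 − (-0.050)(-1.708) = 0.9146; argument = -0.063 + (-1.708)/0.9146 = -1.9305 → -1.93.
α₁ = Φ(-1.93) = 0.0268; rank = round(400 × 0.0268) = 11; θ*₍11₎ = 0.5944.
Upper: z₀ + z₂ = 1.582; 1 − a(z₀+z₂) = 1.0791; argument = 1.4030 → 1.40; α₂ = 0.9192; rank = 368; θ*₍368₎ = 1.4012.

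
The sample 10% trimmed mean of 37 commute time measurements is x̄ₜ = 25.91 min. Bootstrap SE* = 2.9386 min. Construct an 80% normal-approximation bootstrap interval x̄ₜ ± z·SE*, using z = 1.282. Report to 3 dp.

(22.143, 29.677)

Margin = 1.282 × 2.9386 = 3.7673
Interval: 25.91 ± 3.7673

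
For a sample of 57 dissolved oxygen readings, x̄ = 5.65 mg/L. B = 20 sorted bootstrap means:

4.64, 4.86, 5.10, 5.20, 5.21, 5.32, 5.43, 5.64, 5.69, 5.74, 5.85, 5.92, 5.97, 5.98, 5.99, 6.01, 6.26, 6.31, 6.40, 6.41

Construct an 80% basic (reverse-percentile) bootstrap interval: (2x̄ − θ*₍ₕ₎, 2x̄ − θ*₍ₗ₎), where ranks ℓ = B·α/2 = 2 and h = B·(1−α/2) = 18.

(4.99, 6.44)

Percentile endpoints at ranks 2 and 18: θ*₍2₎ = 4.86, θ*₍18₎ = 6.31.
Basic interval reflects these around x̄:
  lower = 2 × 5.65 − 6.31 = 4.99
  upper = 2 × 5.65 − 4.86 = 6.44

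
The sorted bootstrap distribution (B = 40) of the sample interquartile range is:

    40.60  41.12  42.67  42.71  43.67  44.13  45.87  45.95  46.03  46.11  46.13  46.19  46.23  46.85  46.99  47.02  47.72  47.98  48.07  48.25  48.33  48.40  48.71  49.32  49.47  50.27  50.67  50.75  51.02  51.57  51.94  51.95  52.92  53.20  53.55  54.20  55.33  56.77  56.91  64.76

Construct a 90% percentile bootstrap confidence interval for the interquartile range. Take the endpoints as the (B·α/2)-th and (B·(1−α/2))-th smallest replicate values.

α = 0.10; lower rank = 40 × 0.050 = 2; upper rank = 40 × 0.950 = 38.
The 2nd smallest replicate is 41.12; the 38th is 56.77.

(41.12, 56.77)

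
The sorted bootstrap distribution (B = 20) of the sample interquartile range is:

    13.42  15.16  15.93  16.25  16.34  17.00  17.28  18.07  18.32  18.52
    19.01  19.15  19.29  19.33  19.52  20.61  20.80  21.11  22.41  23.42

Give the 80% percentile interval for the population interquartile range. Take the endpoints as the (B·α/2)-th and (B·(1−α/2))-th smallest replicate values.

α = 0.20; lower rank = 20 × 0.100 = 2; upper rank = 20 × 0.900 = 18.
The 2nd smallest replicate is 15.16; the 18th is 21.11.

(15.16, 21.11)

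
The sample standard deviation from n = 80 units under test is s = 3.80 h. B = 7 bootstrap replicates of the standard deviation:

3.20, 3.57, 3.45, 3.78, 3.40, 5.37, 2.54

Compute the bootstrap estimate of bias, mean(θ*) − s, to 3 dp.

bias = −0.184

mean(θ*) = (3.20 + 3.57 + 3.45 + 3.78 + 3.40 + 5.37 + 2.54) / 7 = 3.6157
bias = 3.6157 − 3.80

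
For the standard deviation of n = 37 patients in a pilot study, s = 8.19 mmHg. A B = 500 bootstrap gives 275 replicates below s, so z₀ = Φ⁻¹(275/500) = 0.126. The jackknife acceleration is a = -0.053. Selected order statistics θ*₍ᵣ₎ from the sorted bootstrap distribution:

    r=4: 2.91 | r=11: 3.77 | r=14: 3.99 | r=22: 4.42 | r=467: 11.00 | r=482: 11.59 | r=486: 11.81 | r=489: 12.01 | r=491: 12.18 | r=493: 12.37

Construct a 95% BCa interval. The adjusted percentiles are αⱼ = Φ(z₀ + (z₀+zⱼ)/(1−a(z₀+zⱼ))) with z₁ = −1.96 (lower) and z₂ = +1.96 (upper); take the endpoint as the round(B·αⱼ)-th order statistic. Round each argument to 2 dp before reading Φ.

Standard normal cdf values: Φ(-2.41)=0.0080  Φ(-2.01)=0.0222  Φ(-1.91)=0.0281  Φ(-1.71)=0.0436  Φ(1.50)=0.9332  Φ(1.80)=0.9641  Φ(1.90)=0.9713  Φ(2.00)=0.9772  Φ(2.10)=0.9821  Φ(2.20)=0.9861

(3.99, 12.01)

Lower: z₀ + z₁ = 0.126 + (-1.960) = -1.834; 1 − a(z₀+z₁) = 1 − (-0.053)(-1.834) = 0.9028; argument = 0.126 + (-1.834)/0.9028 = -1.9055 → -1.91.
α₁ = Φ(-1.91) = 0.0281; rank = round(500 × 0.0281) = 14; θ*₍14₎ = 3.99.
Upper: z₀ + z₂ = 2.086; 1 − a(z₀+z₂) = 1.1106; argument = 2.0043 → 2.00; α₂ = 0.9772; rank = 489; θ*₍489₎ = 12.01.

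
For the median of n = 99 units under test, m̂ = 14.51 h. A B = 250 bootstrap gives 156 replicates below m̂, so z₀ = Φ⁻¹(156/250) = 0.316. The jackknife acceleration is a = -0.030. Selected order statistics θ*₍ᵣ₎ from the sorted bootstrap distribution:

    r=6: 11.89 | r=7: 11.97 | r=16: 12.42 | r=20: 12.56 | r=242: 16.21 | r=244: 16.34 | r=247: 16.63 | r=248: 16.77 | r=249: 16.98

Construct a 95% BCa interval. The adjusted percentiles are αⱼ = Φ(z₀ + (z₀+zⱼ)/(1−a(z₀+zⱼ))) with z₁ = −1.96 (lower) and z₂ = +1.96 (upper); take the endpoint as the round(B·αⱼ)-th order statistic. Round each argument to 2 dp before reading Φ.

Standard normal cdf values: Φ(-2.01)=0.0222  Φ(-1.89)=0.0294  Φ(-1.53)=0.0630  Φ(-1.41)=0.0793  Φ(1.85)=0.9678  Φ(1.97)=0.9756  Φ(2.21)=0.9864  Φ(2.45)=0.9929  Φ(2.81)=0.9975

Lower: z₀ + z₁ = 0.316 + (-1.960) = -1.644; 1 − a(z₀+z₁) = 1 − (-0.030)(-1.644) = 0.9507; argument = 0.316 + (-1.644)/0.9507 = -1.4133 → -1.41.
α₁ = Φ(-1.41) = 0.0793; rank = round(250 × 0.0793) = 20; θ*₍20₎ = 12.56.
Upper: z₀ + z₂ = 2.276; 1 − a(z₀+z₂) = 1.0683; argument = 2.4465 → 2.45; α₂ = 0.9929; rank = 248; θ*₍248₎ = 16.77.

(12.56, 16.77)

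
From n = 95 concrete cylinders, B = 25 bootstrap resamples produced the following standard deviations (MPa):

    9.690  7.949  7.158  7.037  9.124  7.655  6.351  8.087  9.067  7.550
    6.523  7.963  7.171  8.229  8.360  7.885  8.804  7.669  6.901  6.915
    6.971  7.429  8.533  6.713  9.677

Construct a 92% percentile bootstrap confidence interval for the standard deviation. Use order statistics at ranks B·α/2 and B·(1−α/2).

Sorted replicates: 6.351, 6.523, 6.713, 6.901, 6.915, 6.971, 7.037, 7.158, 7.171, 7.429, 7.550, 7.655, 7.669, 7.885, 7.949, 7.963, 8.087, 8.229, 8.360, 8.533, 8.804, 9.067, 9.124, 9.677, 9.690
α = 0.08; lower rank = 25 × 0.040 = 1; upper rank = 25 × 0.960 = 24.
The 1st smallest replicate is 6.351; the 24th is 9.677.

(6.351, 9.677)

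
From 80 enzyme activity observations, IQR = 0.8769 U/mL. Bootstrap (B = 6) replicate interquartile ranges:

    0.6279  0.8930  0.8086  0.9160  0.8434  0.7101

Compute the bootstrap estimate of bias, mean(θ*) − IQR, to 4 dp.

mean(θ*) = (0.6279 + 0.8930 + 0.8086 + 0.9160 + 0.8434 + 0.7101) / 6 = 0.79983
bias = 0.79983 − 0.8769

bias = −0.0771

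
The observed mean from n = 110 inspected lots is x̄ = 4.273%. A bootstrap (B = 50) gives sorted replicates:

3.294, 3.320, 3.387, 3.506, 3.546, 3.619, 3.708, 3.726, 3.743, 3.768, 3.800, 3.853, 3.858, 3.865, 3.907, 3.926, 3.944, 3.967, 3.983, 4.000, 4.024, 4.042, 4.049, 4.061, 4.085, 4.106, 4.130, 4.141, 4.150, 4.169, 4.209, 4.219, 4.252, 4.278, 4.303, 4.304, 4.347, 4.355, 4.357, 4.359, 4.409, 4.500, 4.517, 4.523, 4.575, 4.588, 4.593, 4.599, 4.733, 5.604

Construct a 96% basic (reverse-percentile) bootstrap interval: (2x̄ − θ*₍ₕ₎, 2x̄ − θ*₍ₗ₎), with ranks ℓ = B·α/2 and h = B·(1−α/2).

Percentile endpoints at ranks 1 and 49: θ*₍1₎ = 3.294, θ*₍49₎ = 4.733.
Basic interval reflects these around x̄:
  lower = 2 × 4.273 − 4.733 = 3.813
  upper = 2 × 4.273 − 3.294 = 5.252

(3.813, 5.252)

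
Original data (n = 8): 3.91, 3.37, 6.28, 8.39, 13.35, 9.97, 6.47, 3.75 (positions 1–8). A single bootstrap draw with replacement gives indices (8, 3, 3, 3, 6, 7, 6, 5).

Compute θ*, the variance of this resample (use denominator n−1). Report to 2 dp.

Resample values: 3.75, 6.28, 6.28, 6.28, 9.97, 6.47, 9.97, 13.35.
Mean = 7.7938; sum of squared deviations = 65.3226
s² = 65.3226 / 7 = 9.3318

θ* = 9.33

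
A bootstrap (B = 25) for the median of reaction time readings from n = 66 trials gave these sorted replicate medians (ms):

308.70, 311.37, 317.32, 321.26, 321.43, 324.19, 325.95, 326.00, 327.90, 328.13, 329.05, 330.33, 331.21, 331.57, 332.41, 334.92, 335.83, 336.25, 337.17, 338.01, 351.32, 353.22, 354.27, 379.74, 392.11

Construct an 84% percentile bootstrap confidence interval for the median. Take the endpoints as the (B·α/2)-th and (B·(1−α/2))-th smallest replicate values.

α = 0.16; lower rank = 25 × 0.080 = 2; upper rank = 25 × 0.920 = 23.
The 2nd smallest replicate is 311.37; the 23rd is 354.27.

(311.37, 354.27)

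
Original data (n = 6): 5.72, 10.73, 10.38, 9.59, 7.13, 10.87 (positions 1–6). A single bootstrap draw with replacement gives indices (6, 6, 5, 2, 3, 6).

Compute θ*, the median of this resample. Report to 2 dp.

θ* = 10.80

Resample values: 10.87, 10.87, 7.13, 10.73, 10.38, 10.87.
Sorted: 7.13, 10.38, 10.73, 10.87, 10.87, 10.87
Median = average of the two middle values = 10.80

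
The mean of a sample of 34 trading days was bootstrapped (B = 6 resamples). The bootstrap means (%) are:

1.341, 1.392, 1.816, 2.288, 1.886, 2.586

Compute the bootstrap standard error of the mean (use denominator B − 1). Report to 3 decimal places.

Bootstrap SE is the standard deviation of the 6 replicate means.
Mean of replicates: (1.341 + 1.392 + 1.816 + 2.288 + 1.886 + 2.586) / 6 = 11.3090 / 6 = 1.8848
Sum of squared deviations: (−0.5438)² + (−0.4928)² + (−0.0688)² + (+0.4032)² + (+0.0012)² + (+0.7012)² = 1.1976
Variance = 1.1976 / 5 = 0.2395
SE* = √0.2395

SE* = 0.489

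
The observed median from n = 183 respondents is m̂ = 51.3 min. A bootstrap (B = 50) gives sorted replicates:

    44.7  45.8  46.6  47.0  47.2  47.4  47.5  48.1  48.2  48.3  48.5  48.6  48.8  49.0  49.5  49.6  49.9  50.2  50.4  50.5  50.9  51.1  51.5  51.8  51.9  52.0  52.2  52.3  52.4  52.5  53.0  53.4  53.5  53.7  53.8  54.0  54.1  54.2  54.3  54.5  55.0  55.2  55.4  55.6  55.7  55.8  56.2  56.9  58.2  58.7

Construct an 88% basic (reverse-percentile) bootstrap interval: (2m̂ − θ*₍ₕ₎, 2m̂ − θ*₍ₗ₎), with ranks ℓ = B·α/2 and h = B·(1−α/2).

Percentile endpoints at ranks 3 and 47: θ*₍3₎ = 46.6, θ*₍47₎ = 56.2.
Basic interval reflects these around m̂:
  lower = 2 × 51.3 − 56.2 = 46.4
  upper = 2 × 51.3 − 46.6 = 56.0

(46.4, 56.0)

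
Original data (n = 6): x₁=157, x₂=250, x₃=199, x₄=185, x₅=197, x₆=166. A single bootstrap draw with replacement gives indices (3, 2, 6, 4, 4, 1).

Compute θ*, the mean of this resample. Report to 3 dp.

Resample values: 199, 250, 166, 185, 185, 157.
Mean = (199 + 250 + 166 + 185 + 185 + 157) / 6 = 1142.0 / 6 = 190.333

θ* = 190.333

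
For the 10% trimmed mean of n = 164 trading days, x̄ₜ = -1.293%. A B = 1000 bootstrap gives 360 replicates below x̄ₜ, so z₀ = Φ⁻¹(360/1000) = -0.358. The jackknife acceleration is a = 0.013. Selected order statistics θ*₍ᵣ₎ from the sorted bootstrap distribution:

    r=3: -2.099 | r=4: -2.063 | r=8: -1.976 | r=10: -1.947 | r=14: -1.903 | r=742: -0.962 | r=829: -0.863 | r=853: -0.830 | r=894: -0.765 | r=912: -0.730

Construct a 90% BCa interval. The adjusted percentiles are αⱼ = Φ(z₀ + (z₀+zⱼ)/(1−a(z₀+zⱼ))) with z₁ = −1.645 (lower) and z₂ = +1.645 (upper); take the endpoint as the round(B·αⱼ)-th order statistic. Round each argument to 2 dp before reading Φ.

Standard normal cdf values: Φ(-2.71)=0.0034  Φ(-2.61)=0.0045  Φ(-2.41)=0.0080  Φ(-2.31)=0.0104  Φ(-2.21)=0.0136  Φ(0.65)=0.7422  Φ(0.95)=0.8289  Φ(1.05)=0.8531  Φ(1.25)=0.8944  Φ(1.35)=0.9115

Lower: z₀ + z₁ = -0.358 + (-1.645) = -2.003; 1 − a(z₀+z₁) = 1 − (0.013)(-2.003) = 1.0260; argument = -0.358 + (-2.003)/1.0260 = -2.3102 → -2.31.
α₁ = Φ(-2.31) = 0.0104; rank = round(1000 × 0.0104) = 10; θ*₍10₎ = -1.947.
Upper: z₀ + z₂ = 1.287; 1 − a(z₀+z₂) = 0.9833; argument = 0.9509 → 0.95; α₂ = 0.8289; rank = 829; θ*₍829₎ = -0.863.

(-1.947, -0.863)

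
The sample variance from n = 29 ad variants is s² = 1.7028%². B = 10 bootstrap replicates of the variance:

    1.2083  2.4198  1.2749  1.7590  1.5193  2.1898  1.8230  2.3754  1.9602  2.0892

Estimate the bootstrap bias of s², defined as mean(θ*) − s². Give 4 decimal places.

mean(θ*) = (1.2083 + 2.4198 + 1.2749 + 1.7590 + 1.5193 + 2.1898 + 1.8230 + 2.3754 + 1.9602 + 2.0892) / 10 = 1.86189
bias = 1.86189 − 1.7028

bias = +0.1591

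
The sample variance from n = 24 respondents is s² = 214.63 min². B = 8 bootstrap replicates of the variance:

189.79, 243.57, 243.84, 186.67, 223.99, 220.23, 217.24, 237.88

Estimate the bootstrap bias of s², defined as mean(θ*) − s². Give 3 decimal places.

mean(θ*) = (189.79 + 243.57 + 243.84 + 186.67 + 223.99 + 220.23 + 217.24 + 237.88) / 8 = 220.4013
bias = 220.4013 − 214.63

bias = +5.771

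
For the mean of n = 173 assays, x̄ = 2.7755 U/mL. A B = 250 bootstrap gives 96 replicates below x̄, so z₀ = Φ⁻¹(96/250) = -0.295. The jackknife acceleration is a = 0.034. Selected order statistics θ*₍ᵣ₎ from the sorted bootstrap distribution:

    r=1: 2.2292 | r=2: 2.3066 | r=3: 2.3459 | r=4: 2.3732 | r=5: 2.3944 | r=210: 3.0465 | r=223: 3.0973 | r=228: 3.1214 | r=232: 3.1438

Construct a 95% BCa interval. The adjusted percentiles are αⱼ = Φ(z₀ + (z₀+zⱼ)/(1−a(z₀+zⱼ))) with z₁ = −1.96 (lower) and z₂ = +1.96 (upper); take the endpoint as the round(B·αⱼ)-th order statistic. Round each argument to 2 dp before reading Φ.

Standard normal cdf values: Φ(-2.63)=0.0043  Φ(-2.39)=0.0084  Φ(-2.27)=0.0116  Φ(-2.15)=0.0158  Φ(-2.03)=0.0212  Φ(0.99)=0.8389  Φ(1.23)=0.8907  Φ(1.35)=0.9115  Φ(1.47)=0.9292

Lower: z₀ + z₁ = -0.295 + (-1.960) = -2.255; 1 − a(z₀+z₁) = 1 − (0.034)(-2.255) = 1.0767; argument = -0.295 + (-2.255)/1.0767 = -2.3894 → -2.39.
α₁ = Φ(-2.39) = 0.0084; rank = round(250 × 0.0084) = 2; θ*₍2₎ = 2.3066.
Upper: z₀ + z₂ = 1.665; 1 − a(z₀+z₂) = 0.9434; argument = 1.4699 → 1.47; α₂ = 0.9292; rank = 232; θ*₍232₎ = 3.1438.

(2.3066, 3.1438)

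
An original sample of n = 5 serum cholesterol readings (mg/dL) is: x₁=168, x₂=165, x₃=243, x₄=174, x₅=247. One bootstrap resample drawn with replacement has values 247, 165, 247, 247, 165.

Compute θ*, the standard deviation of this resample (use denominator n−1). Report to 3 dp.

θ* = 44.913

Mean = 214.2000; sum of squared deviations = 8068.8000
s² = 8068.8000 / 4 = 2017.2000
s = √2017.2000 = 44.913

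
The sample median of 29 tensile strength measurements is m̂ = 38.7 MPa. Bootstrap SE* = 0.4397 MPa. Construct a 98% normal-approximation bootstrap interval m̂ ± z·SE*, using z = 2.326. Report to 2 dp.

(37.68, 39.72)

Margin = 2.326 × 0.4397 = 1.023
Interval: 38.7 ± 1.023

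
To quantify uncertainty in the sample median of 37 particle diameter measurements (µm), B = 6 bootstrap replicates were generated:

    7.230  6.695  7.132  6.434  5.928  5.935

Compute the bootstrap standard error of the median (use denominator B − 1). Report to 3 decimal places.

SE* = 0.566

Bootstrap SE is the standard deviation of the 6 replicate medians.
Mean of replicates: (7.230 + 6.695 + 7.132 + 6.434 + 5.928 + 5.935) / 6 = 39.3540 / 6 = 6.5590
Sum of squared deviations: (+0.6710)² + (+0.1360)² + (+0.5730)² + (−0.1250)² + (−0.6310)² + (−0.6240)² = 1.6002
Variance = 1.6002 / 5 = 0.3200
SE* = √0.3200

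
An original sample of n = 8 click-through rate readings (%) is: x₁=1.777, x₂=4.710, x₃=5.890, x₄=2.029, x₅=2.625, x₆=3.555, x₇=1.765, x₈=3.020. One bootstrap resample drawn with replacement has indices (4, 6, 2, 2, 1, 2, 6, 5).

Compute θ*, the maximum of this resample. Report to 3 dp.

Resample values: 2.029, 3.555, 4.710, 4.710, 1.777, 4.710, 3.555, 2.625.
Maximum = 4.710

θ* = 4.710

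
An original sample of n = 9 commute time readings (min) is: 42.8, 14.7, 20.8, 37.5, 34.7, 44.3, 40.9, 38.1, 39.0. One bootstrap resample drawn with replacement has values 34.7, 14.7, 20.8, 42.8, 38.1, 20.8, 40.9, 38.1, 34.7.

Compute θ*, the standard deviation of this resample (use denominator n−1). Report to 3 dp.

θ* = 10.213

Mean = 31.7333; sum of squared deviations = 834.3800
s² = 834.3800 / 8 = 104.2975
s = √104.2975 = 10.213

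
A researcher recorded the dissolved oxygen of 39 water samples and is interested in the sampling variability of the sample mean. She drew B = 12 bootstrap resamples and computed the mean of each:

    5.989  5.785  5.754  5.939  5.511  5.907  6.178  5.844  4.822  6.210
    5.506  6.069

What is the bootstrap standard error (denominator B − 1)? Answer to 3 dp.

SE* = 0.379

Bootstrap SE is the standard deviation of the 12 replicate means.
Mean of replicates: (5.989 + 5.785 + 5.754 + 5.939 + 5.511 + 5.907 + 6.178 + 5.844 + 4.822 + 6.210 + 5.506 + 6.069) / 12 = 69.5140 / 12 = 5.7928
Sum of squared deviations: (+0.1962)² + (−0.0078)² + (−0.0388)² + (+0.1462)² + (−0.2818)² + (+0.1142)² + (+0.3852)² + (+0.0512)² + (−0.9708)² + (+0.4172)² + (−0.2868)² + (+0.2762)² = 1.5799
Variance = 1.5799 / 11 = 0.1436
SE* = √0.1436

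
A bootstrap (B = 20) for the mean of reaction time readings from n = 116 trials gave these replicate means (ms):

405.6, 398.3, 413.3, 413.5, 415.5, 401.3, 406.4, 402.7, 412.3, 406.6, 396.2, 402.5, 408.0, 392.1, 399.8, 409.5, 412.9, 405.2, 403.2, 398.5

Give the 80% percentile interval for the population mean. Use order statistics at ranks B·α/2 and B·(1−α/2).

(396.2, 413.3)

Sorted replicates: 392.1, 396.2, 398.3, 398.5, 399.8, 401.3, 402.5, 402.7, 403.2, 405.2, 405.6, 406.4, 406.6, 408.0, 409.5, 412.3, 412.9, 413.3, 413.5, 415.5
α = 0.20; lower rank = 20 × 0.100 = 2; upper rank = 20 × 0.900 = 18.
The 2nd smallest replicate is 396.2; the 18th is 413.3.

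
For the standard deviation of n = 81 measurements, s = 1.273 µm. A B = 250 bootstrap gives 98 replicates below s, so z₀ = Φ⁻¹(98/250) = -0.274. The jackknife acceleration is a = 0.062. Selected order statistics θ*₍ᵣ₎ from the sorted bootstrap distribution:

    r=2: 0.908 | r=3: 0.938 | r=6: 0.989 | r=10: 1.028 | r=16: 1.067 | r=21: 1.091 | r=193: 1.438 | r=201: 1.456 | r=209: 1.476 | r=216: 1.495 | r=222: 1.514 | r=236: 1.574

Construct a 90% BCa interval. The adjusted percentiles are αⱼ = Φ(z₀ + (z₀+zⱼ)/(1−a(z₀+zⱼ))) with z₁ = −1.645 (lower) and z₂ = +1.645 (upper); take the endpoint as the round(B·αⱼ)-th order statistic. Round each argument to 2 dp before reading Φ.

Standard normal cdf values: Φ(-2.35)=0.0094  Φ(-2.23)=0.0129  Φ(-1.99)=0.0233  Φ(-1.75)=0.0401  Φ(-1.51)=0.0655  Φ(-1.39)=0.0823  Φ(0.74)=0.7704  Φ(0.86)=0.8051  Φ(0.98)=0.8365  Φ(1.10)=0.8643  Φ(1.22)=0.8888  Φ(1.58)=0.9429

(0.989, 1.514)

Lower: z₀ + z₁ = -0.274 + (-1.645) = -1.919; 1 − a(z₀+z₁) = 1 − (0.062)(-1.919) = 1.1190; argument = -0.274 + (-1.919)/1.1190 = -1.9890 → -1.99.
α₁ = Φ(-1.99) = 0.0233; rank = round(250 × 0.0233) = 6; θ*₍6₎ = 0.989.
Upper: z₀ + z₂ = 1.371; 1 − a(z₀+z₂) = 0.9150; argument = 1.2244 → 1.22; α₂ = 0.8888; rank = 222; θ*₍222₎ = 1.514.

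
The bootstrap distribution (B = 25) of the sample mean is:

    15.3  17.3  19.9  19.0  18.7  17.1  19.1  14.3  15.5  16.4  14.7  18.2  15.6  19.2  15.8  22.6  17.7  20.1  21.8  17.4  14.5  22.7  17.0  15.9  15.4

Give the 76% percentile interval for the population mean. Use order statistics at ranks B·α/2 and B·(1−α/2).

Sorted replicates: 14.3, 14.5, 14.7, 15.3, 15.4, 15.5, 15.6, 15.8, 15.9, 16.4, 17.0, 17.1, 17.3, 17.4, 17.7, 18.2, 18.7, 19.0, 19.1, 19.2, 19.9, 20.1, 21.8, 22.6, 22.7
α = 0.24; lower rank = 25 × 0.120 = 3; upper rank = 25 × 0.880 = 22.
The 3rd smallest replicate is 14.7; the 22nd is 20.1.

(14.7, 20.1)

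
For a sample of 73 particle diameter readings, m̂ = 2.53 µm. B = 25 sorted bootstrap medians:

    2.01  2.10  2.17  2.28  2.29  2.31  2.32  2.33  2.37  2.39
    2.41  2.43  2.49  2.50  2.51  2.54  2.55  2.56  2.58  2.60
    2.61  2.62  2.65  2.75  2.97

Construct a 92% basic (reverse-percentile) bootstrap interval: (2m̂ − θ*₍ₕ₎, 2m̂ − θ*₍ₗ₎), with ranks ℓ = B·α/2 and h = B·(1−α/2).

Percentile endpoints at ranks 1 and 24: θ*₍1₎ = 2.01, θ*₍24₎ = 2.75.
Basic interval reflects these around m̂:
  lower = 2 × 2.53 − 2.75 = 2.31
  upper = 2 × 2.53 − 2.01 = 3.05

(2.31, 3.05)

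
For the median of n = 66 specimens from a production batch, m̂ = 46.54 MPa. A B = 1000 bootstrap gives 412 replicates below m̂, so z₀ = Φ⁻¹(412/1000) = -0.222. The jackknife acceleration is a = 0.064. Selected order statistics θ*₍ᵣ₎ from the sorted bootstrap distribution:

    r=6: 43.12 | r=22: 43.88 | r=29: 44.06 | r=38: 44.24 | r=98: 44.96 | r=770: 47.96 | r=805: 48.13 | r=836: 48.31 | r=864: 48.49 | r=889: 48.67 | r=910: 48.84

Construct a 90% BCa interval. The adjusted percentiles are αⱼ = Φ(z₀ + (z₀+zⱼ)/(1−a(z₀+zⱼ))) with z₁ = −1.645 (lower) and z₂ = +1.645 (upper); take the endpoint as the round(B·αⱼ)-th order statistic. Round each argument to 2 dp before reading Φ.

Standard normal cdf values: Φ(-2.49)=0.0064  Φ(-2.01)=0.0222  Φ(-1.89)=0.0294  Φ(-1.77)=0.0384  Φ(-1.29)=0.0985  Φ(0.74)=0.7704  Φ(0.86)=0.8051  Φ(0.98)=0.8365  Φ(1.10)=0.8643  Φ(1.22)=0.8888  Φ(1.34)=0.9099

(44.06, 48.84)

Lower: z₀ + z₁ = -0.222 + (-1.645) = -1.867; 1 − a(z₀+z₁) = 1 − (0.064)(-1.867) = 1.1195; argument = -0.222 + (-1.867)/1.1195 = -1.8897 → -1.89.
α₁ = Φ(-1.89) = 0.0294; rank = round(1000 × 0.0294) = 29; θ*₍29₎ = 44.06.
Upper: z₀ + z₂ = 1.423; 1 − a(z₀+z₂) = 0.9089; argument = 1.3436 → 1.34; α₂ = 0.9099; rank = 910; θ*₍910₎ = 48.84.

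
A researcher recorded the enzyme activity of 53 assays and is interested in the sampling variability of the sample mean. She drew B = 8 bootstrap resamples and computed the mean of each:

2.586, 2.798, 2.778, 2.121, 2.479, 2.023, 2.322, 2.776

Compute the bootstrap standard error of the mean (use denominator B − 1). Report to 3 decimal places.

SE* = 0.305

Bootstrap SE is the standard deviation of the 8 replicate means.
Mean of replicates: (2.586 + 2.798 + 2.778 + 2.121 + 2.479 + 2.023 + 2.322 + 2.776) / 8 = 19.8830 / 8 = 2.4854
Sum of squared deviations: (+0.1006)² + (+0.3126)² + (+0.2926)² + (−0.3644)² + (−0.0064)² + (−0.4624)² + (−0.1634)² + (+0.2906)² = 0.6512
Variance = 0.6512 / 7 = 0.0930
SE* = √0.0930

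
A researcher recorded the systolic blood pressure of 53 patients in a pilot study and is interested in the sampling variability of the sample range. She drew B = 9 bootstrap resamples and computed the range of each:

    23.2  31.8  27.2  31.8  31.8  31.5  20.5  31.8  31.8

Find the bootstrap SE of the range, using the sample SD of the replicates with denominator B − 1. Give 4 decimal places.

SE* = 4.3955

Bootstrap SE is the standard deviation of the 9 replicate ranges.
Mean of replicates: (23.2 + 31.8 + 27.2 + 31.8 + 31.8 + 31.5 + 20.5 + 31.8 + 31.8) / 9 = 261.40000 / 9 = 29.04444
Sum of squared deviations: (−5.84444)² + (+2.75556)² + (−1.84444)² + (+2.75556)² + (+2.75556)² + (+2.45556)² + (−8.54444)² + (+2.75556)² + (+2.75556)² = 154.56222
Variance = 154.56222 / 8 = 19.32028
SE* = √19.32028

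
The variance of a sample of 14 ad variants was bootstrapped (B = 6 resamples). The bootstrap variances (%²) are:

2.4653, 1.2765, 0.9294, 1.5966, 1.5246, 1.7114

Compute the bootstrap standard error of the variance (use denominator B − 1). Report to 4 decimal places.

Bootstrap SE is the standard deviation of the 6 replicate variances.
Mean of replicates: (2.4653 + 1.2765 + 0.9294 + 1.5966 + 1.5246 + 1.7114) / 6 = 9.50380 / 6 = 1.58397
Sum of squared deviations: (+0.88133)² + (−0.30747)² + (−0.65457)² + (+0.01263)² + (−0.05937)² + (+0.12743)² = 1.31966
Variance = 1.31966 / 5 = 0.26393
SE* = √0.26393

SE* = 0.5137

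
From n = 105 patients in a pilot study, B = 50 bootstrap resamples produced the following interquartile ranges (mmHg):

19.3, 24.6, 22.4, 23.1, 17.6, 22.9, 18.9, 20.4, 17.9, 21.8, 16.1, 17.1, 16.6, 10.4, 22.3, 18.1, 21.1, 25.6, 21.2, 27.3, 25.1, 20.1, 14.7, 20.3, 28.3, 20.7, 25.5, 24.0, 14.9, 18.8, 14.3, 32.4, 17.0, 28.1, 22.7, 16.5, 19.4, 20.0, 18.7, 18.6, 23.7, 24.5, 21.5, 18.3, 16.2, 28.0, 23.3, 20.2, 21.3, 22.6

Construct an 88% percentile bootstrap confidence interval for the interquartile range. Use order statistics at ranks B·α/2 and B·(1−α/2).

Sorted replicates: 10.4, 14.3, 14.7, 14.9, 16.1, 16.2, 16.5, 16.6, 17.0, 17.1, 17.6, 17.9, 18.1, 18.3, 18.6, 18.7, 18.8, 18.9, 19.3, 19.4, 20.0, 20.1, 20.2, 20.3, 20.4, 20.7, 21.1, 21.2, 21.3, 21.5, 21.8, 22.3, 22.4, 22.6, 22.7, 22.9, 23.1, 23.3, 23.7, 24.0, 24.5, 24.6, 25.1, 25.5, 25.6, 27.3, 28.0, 28.1, 28.3, 32.4
α = 0.12; lower rank = 50 × 0.060 = 3; upper rank = 50 × 0.940 = 47.
The 3rd smallest replicate is 14.7; the 47th is 28.0.

(14.7, 28.0)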